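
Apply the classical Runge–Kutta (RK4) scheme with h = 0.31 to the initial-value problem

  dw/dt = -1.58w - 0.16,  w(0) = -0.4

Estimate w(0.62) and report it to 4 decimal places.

-0.2135

RK4: k1 = f(t_n, w_n); k2 = f(t_n + h/2, w_n + (h/2)·k1); k3 = f(t_n + h/2, w_n + (h/2)·k2); k4 = f(t_n + h, w_n + h·k3); w_{n+1} = w_n + (h/6)·(k1 + 2k2 + 2k3 + k4).
t=0.000000, w=-0.400000:
  k1 = f(0.000000, -0.400000) = 0.472000
  k2 = f(0.155000, -0.326840) = 0.356407
  k3 = f(0.155000, -0.344757) = 0.384716
  k4 = f(0.310000, -0.280738) = 0.283566
  w ← -0.400000 + (0.31/6)·(k1 + 2k2 + 2k3 + k4) = -0.284380
t=0.310000, w=-0.284380:
  k1 = f(0.310000, -0.284380) = 0.289320
  k2 = f(0.465000, -0.239535) = 0.218465
  k3 = f(0.465000, -0.250518) = 0.235818
  k4 = f(0.620000, -0.211276) = 0.173816
  w ← -0.284380 + (0.31/6)·(k1 + 2k2 + 2k3 + k4) = -0.213508
w(0.62) ≈ -0.2135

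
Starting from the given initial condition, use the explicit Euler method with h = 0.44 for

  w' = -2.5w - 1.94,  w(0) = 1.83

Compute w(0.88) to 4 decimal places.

-0.7499

Euler: w_{n+1} = w_n + h·f(x_n, w_n).
x=0.000000, w=1.830000: f=-6.515000 → w ← 1.830000 + 0.44·(-6.515000) = -1.036600
x=0.440000, w=-1.036600: f=0.651500 → w ← -1.036600 + 0.44·0.651500 = -0.749940
w(0.88) ≈ -0.7499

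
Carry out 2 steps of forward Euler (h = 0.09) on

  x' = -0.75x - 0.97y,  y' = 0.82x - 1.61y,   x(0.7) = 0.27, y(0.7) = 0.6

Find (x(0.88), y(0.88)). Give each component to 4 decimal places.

Euler on (x,y): x_{n+1} = x_n + h·x', y_{n+1} = y_n + h·y'.
0.700000: (0.270000, 0.600000); f=(-0.784500, -0.744600) → (0.199395, 0.532986)
0.790000: (0.199395, 0.532986); f=(-0.666543, -0.694604) → (0.139406, 0.470472)
(x(0.88), y(0.88)) ≈ (0.1394, 0.4705)

0.1394, 0.4705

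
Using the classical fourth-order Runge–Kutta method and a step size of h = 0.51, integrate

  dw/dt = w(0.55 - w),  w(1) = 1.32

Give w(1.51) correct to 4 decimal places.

RK4: k1 = f(t_n, w_n); k2 = f(t_n + h/2, w_n + (h/2)·k1); k3 = f(t_n + h/2, w_n + (h/2)·k2); k4 = f(t_n + h, w_n + h·k3); w_{n+1} = w_n + (h/6)·(k1 + 2k2 + 2k3 + k4).
t=1.000000, w=1.320000:
  k1 = f(1.000000, 1.320000) = -1.016400
  k2 = f(1.255000, 1.060818) = -0.541885
  k3 = f(1.255000, 1.181819) = -0.746696
  k4 = f(1.510000, 0.939185) = -0.365517
  w ← 1.320000 + (0.51/6)·(k1 + 2k2 + 2k3 + k4) = 0.983478
w(1.51) ≈ 0.9835

0.9835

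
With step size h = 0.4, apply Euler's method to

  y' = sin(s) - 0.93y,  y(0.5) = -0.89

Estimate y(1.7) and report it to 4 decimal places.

0.4374

Euler: y_{n+1} = y_n + h·f(s_n, y_n).
s=0.500000, y=-0.890000: f=1.307126 → y ← -0.890000 + 0.4·1.307126 = -0.367150
s=0.900000, y=-0.367150: f=1.124776 → y ← -0.367150 + 0.4·1.124776 = 0.082761
s=1.300000, y=0.082761: f=0.886591 → y ← 0.082761 + 0.4·0.886591 = 0.437397
y(1.7) ≈ 0.4374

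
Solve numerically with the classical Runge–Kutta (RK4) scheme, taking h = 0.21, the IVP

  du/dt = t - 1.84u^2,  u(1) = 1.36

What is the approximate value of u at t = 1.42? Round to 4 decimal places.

0.9497

RK4: k1 = f(t_n, u_n); k2 = f(t_n + h/2, u_n + (h/2)·k1); k3 = f(t_n + h/2, u_n + (h/2)·k2); k4 = f(t_n + h, u_n + h·k3); u_{n+1} = u_n + (h/6)·(k1 + 2k2 + 2k3 + k4).
t=1.000000, u=1.360000:
  k1 = f(1.000000, 1.360000) = -2.403264
  k2 = f(1.105000, 1.107657) = -1.152505
  k3 = f(1.105000, 1.238987) = -1.719563
  k4 = f(1.210000, 0.998892) = -0.625924
  u ← 1.360000 + (0.21/6)·(k1 + 2k2 + 2k3 + k4) = 1.052934
t=1.210000, u=1.052934:
  k1 = f(1.210000, 1.052934) = -0.829952
  k2 = f(1.315000, 0.965789) = -0.401256
  k3 = f(1.315000, 1.010802) = -0.564965
  k4 = f(1.420000, 0.934291) = -0.186135
  u ← 1.052934 + (0.21/6)·(k1 + 2k2 + 2k3 + k4) = 0.949735
u(1.42) ≈ 0.9497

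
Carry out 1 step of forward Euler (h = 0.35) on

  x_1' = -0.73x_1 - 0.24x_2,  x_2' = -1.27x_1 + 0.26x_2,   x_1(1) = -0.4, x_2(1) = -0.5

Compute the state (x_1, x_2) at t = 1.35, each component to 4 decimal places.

-0.2558, -0.3677

Euler on (x_1,x_2): x_1_{n+1} = x_1_n + h·x_1', x_2_{n+1} = x_2_n + h·x_2'.
1.000000: (-0.400000, -0.500000); f=(0.412000, 0.378000) → (-0.255800, -0.367700)
(x_1(1.35), x_2(1.35)) ≈ (-0.2558, -0.3677)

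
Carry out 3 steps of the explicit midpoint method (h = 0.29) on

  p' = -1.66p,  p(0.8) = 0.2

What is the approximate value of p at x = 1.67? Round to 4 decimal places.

Midpoint: k1 = f(x_n, p_n); k2 = f(x_n + h/2, p_n + (h/2)·k1); p_{n+1} = p_n + h·k2.
x=0.800000, p=0.200000:
  k1 = f(0.800000, 0.200000) = -0.332000
  k2 = f(0.945000, 0.151860) = -0.252088
  p ← 0.200000 + 0.29·(-0.252088) = 0.126895
x=1.090000, p=0.126895:
  k1 = f(1.090000, 0.126895) = -0.210645
  k2 = f(1.235000, 0.096351) = -0.159943
  p ← 0.126895 + 0.29·(-0.159943) = 0.080511
x=1.380000, p=0.080511:
  k1 = f(1.380000, 0.080511) = -0.133649
  k2 = f(1.525000, 0.061132) = -0.101479
  p ← 0.080511 + 0.29·(-0.101479) = 0.051082
p(1.67) ≈ 0.0511

0.0511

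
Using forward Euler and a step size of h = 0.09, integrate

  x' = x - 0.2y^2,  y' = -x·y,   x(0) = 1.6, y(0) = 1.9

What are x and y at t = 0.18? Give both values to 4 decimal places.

1.7825, 1.3806

Euler on (x,y): x_{n+1} = x_n + h·x', y_{n+1} = y_n + h·y'.
0.000000: (1.600000, 1.900000); f=(0.878000, -3.040000) → (1.679020, 1.626400)
0.090000: (1.679020, 1.626400); f=(1.149985, -2.730758) → (1.782519, 1.380632)
(x(0.18), y(0.18)) ≈ (1.7825, 1.3806)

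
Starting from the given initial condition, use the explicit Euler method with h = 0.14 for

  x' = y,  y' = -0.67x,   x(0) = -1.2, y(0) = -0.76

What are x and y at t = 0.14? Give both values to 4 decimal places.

Euler on (x,y): x_{n+1} = x_n + h·x', y_{n+1} = y_n + h·y'.
0.000000: (-1.200000, -0.760000); f=(-0.760000, 0.804000) → (-1.306400, -0.647440)
(x(0.14), y(0.14)) ≈ (-1.3064, -0.6474)

-1.3064, -0.6474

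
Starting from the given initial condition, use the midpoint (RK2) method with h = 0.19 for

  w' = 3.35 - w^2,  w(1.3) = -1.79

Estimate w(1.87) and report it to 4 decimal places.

Midpoint: k1 = f(x_n, w_n); k2 = f(x_n + h/2, w_n + (h/2)·k1); w_{n+1} = w_n + h·k2.
x=1.300000, w=-1.790000:
  k1 = f(1.300000, -1.790000) = 0.145900
  k2 = f(1.395000, -1.776139) = 0.195328
  w ← -1.790000 + 0.19·0.195328 = -1.752888
x=1.490000, w=-1.752888:
  k1 = f(1.490000, -1.752888) = 0.277385
  k2 = f(1.585000, -1.726536) = 0.369073
  w ← -1.752888 + 0.19·0.369073 = -1.682764
x=1.680000, w=-1.682764:
  k1 = f(1.680000, -1.682764) = 0.518307
  k2 = f(1.775000, -1.633525) = 0.681598
  w ← -1.682764 + 0.19·0.681598 = -1.553260
w(1.87) ≈ -1.5533

-1.5533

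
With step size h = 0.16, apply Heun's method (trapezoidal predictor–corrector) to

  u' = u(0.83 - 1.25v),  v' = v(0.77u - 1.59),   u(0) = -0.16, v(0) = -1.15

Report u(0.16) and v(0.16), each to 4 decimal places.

Heun on (u,v): k1 = f(t_n, state_n); k2 = f(t_n + h, state_n + h·k1); state_{n+1} = state_n + (h/2)·(k1 + k2).
0.000000: (-0.160000, -1.150000)
  k1 = (-0.362800, 1.970180)
  predictor → (-0.218048, -0.834771)
  k2 = (-0.408505, 1.467442)
  → (-0.221704, -0.874990)
(u(0.16), v(0.16)) ≈ (-0.2217, -0.8750)

-0.2217, -0.8750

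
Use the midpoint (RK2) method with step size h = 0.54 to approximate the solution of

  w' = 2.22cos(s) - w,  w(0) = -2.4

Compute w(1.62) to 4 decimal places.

Midpoint: k1 = f(s_n, w_n); k2 = f(s_n + h/2, w_n + (h/2)·k1); w_{n+1} = w_n + h·k2.
s=0.000000, w=-2.400000:
  k1 = f(0.000000, -2.400000) = 4.620000
  k2 = f(0.270000, -1.152600) = 3.292171
  w ← -2.400000 + 0.54·3.292171 = -0.622227
s=0.540000, w=-0.622227:
  k1 = f(0.540000, -0.622227) = 2.526341
  k2 = f(0.810000, 0.059885) = 1.470802
  w ← -0.622227 + 0.54·1.470802 = 0.172006
s=1.080000, w=0.172006:
  k1 = f(1.080000, 0.172006) = 0.874343
  k2 = f(1.350000, 0.408078) = 0.078117
  w ← 0.172006 + 0.54·0.078117 = 0.214189
w(1.62) ≈ 0.2142

0.2142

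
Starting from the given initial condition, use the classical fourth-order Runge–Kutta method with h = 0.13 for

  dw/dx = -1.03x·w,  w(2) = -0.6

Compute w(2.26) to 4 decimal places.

-0.3392

RK4: k1 = f(x_n, w_n); k2 = f(x_n + h/2, w_n + (h/2)·k1); k3 = f(x_n + h/2, w_n + (h/2)·k2); k4 = f(x_n + h, w_n + h·k3); w_{n+1} = w_n + (h/6)·(k1 + 2k2 + 2k3 + k4).
x=2.000000, w=-0.600000:
  k1 = f(2.000000, -0.600000) = 1.236000
  k2 = f(2.065000, -0.519660) = 1.105291
  k3 = f(2.065000, -0.528156) = 1.123362
  k4 = f(2.130000, -0.453963) = 0.995949
  w ← -0.600000 + (0.13/6)·(k1 + 2k2 + 2k3 + k4) = -0.455066
x=2.130000, w=-0.455066:
  k1 = f(2.130000, -0.455066) = 0.998370
  k2 = f(2.195000, -0.390172) = 0.882121
  k3 = f(2.195000, -0.397728) = 0.899204
  k4 = f(2.260000, -0.338170) = 0.787191
  w ← -0.455066 + (0.13/6)·(k1 + 2k2 + 2k3 + k4) = -0.339188
w(2.26) ≈ -0.3392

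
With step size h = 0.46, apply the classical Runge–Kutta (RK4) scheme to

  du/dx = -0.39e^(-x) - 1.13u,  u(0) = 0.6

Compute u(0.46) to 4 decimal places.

0.2472

RK4: k1 = f(x_n, u_n); k2 = f(x_n + h/2, u_n + (h/2)·k1); k3 = f(x_n + h/2, u_n + (h/2)·k2); k4 = f(x_n + h, u_n + h·k3); u_{n+1} = u_n + (h/6)·(k1 + 2k2 + 2k3 + k4).
x=0.000000, u=0.600000:
  k1 = f(0.000000, 0.600000) = -1.068000
  k2 = f(0.230000, 0.354360) = -0.710295
  k3 = f(0.230000, 0.436632) = -0.803262
  k4 = f(0.460000, 0.230499) = -0.506665
  u ← 0.600000 + (0.46/6)·(k1 + 2k2 + 2k3 + k4) = 0.247197
u(0.46) ≈ 0.2472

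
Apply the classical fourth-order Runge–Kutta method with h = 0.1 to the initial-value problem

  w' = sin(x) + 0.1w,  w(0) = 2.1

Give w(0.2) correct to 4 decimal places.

RK4: k1 = f(x_n, w_n); k2 = f(x_n + h/2, w_n + (h/2)·k1); k3 = f(x_n + h/2, w_n + (h/2)·k2); k4 = f(x_n + h, w_n + h·k3); w_{n+1} = w_n + (h/6)·(k1 + 2k2 + 2k3 + k4).
x=0.000000, w=2.100000:
  k1 = f(0.000000, 2.100000) = 0.210000
  k2 = f(0.050000, 2.110500) = 0.261029
  k3 = f(0.050000, 2.113051) = 0.261284
  k4 = f(0.100000, 2.126128) = 0.312446
  w ← 2.100000 + (0.1/6)·(k1 + 2k2 + 2k3 + k4) = 2.126118
x=0.100000, w=2.126118:
  k1 = f(0.100000, 2.126118) = 0.312445
  k2 = f(0.150000, 2.141740) = 0.363612
  k3 = f(0.150000, 2.144298) = 0.363868
  k4 = f(0.200000, 2.162505) = 0.414920
  w ← 2.126118 + (0.1/6)·(k1 + 2k2 + 2k3 + k4) = 2.162490
w(0.2) ≈ 2.1625

2.1625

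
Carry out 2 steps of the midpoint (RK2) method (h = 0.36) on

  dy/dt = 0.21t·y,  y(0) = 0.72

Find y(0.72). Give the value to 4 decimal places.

0.7600

Midpoint: k1 = f(t_n, y_n); k2 = f(t_n + h/2, y_n + (h/2)·k1); y_{n+1} = y_n + h·k2.
t=0.000000, y=0.720000:
  k1 = f(0.000000, 0.720000) = 0.000000
  k2 = f(0.180000, 0.720000) = 0.027216
  y ← 0.720000 + 0.36·0.027216 = 0.729798
t=0.360000, y=0.729798:
  k1 = f(0.360000, 0.729798) = 0.055173
  k2 = f(0.540000, 0.739729) = 0.083885
  y ← 0.729798 + 0.36·0.083885 = 0.759996
y(0.72) ≈ 0.7600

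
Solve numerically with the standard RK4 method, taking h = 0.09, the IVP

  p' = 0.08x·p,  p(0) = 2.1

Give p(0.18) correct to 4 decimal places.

RK4: k1 = f(x_n, p_n); k2 = f(x_n + h/2, p_n + (h/2)·k1); k3 = f(x_n + h/2, p_n + (h/2)·k2); k4 = f(x_n + h, p_n + h·k3); p_{n+1} = p_n + (h/6)·(k1 + 2k2 + 2k3 + k4).
x=0.000000, p=2.100000:
  k1 = f(0.000000, 2.100000) = 0.000000
  k2 = f(0.045000, 2.100000) = 0.007560
  k3 = f(0.045000, 2.100340) = 0.007561
  k4 = f(0.090000, 2.100681) = 0.015125
  p ← 2.100000 + (0.09/6)·(k1 + 2k2 + 2k3 + k4) = 2.100681
x=0.090000, p=2.100681:
  k1 = f(0.090000, 2.100681) = 0.015125
  k2 = f(0.135000, 2.101361) = 0.022695
  k3 = f(0.135000, 2.101702) = 0.022698
  k4 = f(0.180000, 2.102723) = 0.030279
  p ← 2.100681 + (0.09/6)·(k1 + 2k2 + 2k3 + k4) = 2.102723
p(0.18) ≈ 2.1027

2.1027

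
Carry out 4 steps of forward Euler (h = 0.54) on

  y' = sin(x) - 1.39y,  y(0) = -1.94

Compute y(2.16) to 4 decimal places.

Euler: y_{n+1} = y_n + h·f(x_n, y_n).
x=0.000000, y=-1.940000: f=2.696600 → y ← -1.940000 + 0.54·2.696600 = -0.483836
x=0.540000, y=-0.483836: f=1.186668 → y ← -0.483836 + 0.54·1.186668 = 0.156965
x=1.080000, y=0.156965: f=0.663777 → y ← 0.156965 + 0.54·0.663777 = 0.515404
x=1.620000, y=0.515404: f=0.282378 → y ← 0.515404 + 0.54·0.282378 = 0.667888
y(2.16) ≈ 0.6679

0.6679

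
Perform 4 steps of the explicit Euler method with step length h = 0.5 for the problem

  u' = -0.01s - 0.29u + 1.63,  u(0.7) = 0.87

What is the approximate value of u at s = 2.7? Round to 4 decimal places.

3.0571

Euler: u_{n+1} = u_n + h·f(s_n, u_n).
s=0.700000, u=0.870000: f=1.370700 → u ← 0.870000 + 0.5·1.370700 = 1.555350
s=1.200000, u=1.555350: f=1.166948 → u ← 1.555350 + 0.5·1.166948 = 2.138824
s=1.700000, u=2.138824: f=0.992741 → u ← 2.138824 + 0.5·0.992741 = 2.635195
s=2.200000, u=2.635195: f=0.843794 → u ← 2.635195 + 0.5·0.843794 = 3.057091
u(2.7) ≈ 3.0571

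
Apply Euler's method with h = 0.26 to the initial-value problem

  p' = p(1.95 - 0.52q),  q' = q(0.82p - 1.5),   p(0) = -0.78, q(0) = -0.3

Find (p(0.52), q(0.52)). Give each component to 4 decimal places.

-1.8408, -0.0469

Euler on (p,q): p_{n+1} = p_n + h·p', q_{n+1} = q_n + h·q'.
0.000000: (-0.780000, -0.300000); f=(-1.642680, 0.641880) → (-1.207097, -0.133111)
0.260000: (-1.207097, -0.133111); f=(-2.437391, 0.331423) → (-1.840819, -0.046941)
(p(0.52), q(0.52)) ≈ (-1.8408, -0.0469)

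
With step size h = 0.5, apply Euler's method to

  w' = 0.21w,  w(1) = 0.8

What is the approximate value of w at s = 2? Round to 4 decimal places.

Euler: w_{n+1} = w_n + h·f(s_n, w_n).
s=1.000000, w=0.800000: f=0.168000 → w ← 0.800000 + 0.5·0.168000 = 0.884000
s=1.500000, w=0.884000: f=0.185640 → w ← 0.884000 + 0.5·0.185640 = 0.976820
w(2) ≈ 0.9768

0.9768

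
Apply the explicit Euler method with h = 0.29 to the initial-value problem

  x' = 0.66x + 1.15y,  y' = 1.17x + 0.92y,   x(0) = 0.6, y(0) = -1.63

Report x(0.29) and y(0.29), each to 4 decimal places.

Euler on (x,y): x_{n+1} = x_n + h·x', y_{n+1} = y_n + h·y'.
0.000000: (0.600000, -1.630000); f=(-1.478500, -0.797600) → (0.171235, -1.861304)
(x(0.29), y(0.29)) ≈ (0.1712, -1.8613)

0.1712, -1.8613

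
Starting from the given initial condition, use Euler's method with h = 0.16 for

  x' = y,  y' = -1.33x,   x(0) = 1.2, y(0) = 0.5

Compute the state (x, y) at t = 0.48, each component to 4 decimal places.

Euler on (x,y): x_{n+1} = x_n + h·x', y_{n+1} = y_n + h·y'.
0.000000: (1.200000, 0.500000); f=(0.500000, -1.596000) → (1.280000, 0.244640)
0.160000: (1.280000, 0.244640); f=(0.244640, -1.702400) → (1.319142, -0.027744)
0.320000: (1.319142, -0.027744); f=(-0.027744, -1.754459) → (1.314703, -0.308458)
(x(0.48), y(0.48)) ≈ (1.3147, -0.3085)

1.3147, -0.3085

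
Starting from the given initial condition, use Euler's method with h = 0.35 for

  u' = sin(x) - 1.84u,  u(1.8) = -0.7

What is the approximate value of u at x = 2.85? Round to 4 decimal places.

0.3254

Euler: u_{n+1} = u_n + h·f(x_n, u_n).
x=1.800000, u=-0.700000: f=2.261848 → u ← -0.700000 + 0.35·2.261848 = 0.091647
x=2.150000, u=0.091647: f=0.668269 → u ← 0.091647 + 0.35·0.668269 = 0.325541
x=2.500000, u=0.325541: f=-0.000523 → u ← 0.325541 + 0.35·(-0.000523) = 0.325358
u(2.85) ≈ 0.3254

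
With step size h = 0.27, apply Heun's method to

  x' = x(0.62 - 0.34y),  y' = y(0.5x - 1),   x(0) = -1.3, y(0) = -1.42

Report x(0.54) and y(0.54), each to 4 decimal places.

Heun on (x,y): k1 = f(t_n, state_n); k2 = f(t_n + h, state_n + h·k1); state_{n+1} = state_n + (h/2)·(k1 + k2).
0.000000: (-1.300000, -1.420000)
  k1 = (-1.433640, 2.343000)
  predictor → (-1.687083, -0.787390)
  k2 = (-1.497645, 1.451586)
  → (-1.695723, -0.907731)
0.270000: (-1.695723, -0.907731)
  k1 = (-1.574697, 1.677361)
  predictor → (-2.120892, -0.454843)
  k2 = (-1.642942, 0.937180)
  → (-2.130105, -0.554768)
(x(0.54), y(0.54)) ≈ (-2.1301, -0.5548)

-2.1301, -0.5548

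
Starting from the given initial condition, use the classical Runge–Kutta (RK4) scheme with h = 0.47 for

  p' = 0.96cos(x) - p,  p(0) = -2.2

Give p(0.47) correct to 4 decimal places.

RK4: k1 = f(x_n, p_n); k2 = f(x_n + h/2, p_n + (h/2)·k1); k3 = f(x_n + h/2, p_n + (h/2)·k2); k4 = f(x_n + h, p_n + h·k3); p_{n+1} = p_n + (h/6)·(k1 + 2k2 + 2k3 + k4).
x=0.000000, p=-2.200000:
  k1 = f(0.000000, -2.200000) = 3.160000
  k2 = f(0.235000, -1.457400) = 2.391014
  k3 = f(0.235000, -1.638112) = 2.571726
  k4 = f(0.470000, -0.991289) = 1.847195
  p ← -2.200000 + (0.47/6)·(k1 + 2k2 + 2k3 + k4) = -1.030274
p(0.47) ≈ -1.0303

-1.0303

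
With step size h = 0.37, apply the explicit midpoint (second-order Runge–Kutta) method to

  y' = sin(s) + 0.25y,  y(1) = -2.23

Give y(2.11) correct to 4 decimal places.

-1.7244

Midpoint: k1 = f(s_n, y_n); k2 = f(s_n + h/2, y_n + (h/2)·k1); y_{n+1} = y_n + h·k2.
s=1.000000, y=-2.230000:
  k1 = f(1.000000, -2.230000) = 0.283971
  k2 = f(1.185000, -2.177465) = 0.382133
  y ← -2.230000 + 0.37·0.382133 = -2.088611
s=1.370000, y=-2.088611:
  k1 = f(1.370000, -2.088611) = 0.457755
  k2 = f(1.555000, -2.003926) = 0.498894
  y ← -2.088611 + 0.37·0.498894 = -1.904020
s=1.740000, y=-1.904020:
  k1 = f(1.740000, -1.904020) = 0.509714
  k2 = f(1.925000, -1.809723) = 0.485492
  y ← -1.904020 + 0.37·0.485492 = -1.724388
y(2.11) ≈ -1.7244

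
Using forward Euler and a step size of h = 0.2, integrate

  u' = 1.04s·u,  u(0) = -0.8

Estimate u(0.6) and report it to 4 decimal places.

Euler: u_{n+1} = u_n + h·f(s_n, u_n).
s=0.000000, u=-0.800000: f=0.000000 → u ← -0.800000 + 0.2·0.000000 = -0.800000
s=0.200000, u=-0.800000: f=-0.166400 → u ← -0.800000 + 0.2·(-0.166400) = -0.833280
s=0.400000, u=-0.833280: f=-0.346644 → u ← -0.833280 + 0.2·(-0.346644) = -0.902609
u(0.6) ≈ -0.9026

-0.9026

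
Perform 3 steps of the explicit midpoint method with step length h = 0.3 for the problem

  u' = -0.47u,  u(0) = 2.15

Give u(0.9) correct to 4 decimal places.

1.4106

Midpoint: k1 = f(x_n, u_n); k2 = f(x_n + h/2, u_n + (h/2)·k1); u_{n+1} = u_n + h·k2.
x=0.000000, u=2.150000:
  k1 = f(0.000000, 2.150000) = -1.010500
  k2 = f(0.150000, 1.998425) = -0.939260
  u ← 2.150000 + 0.3·(-0.939260) = 1.868222
x=0.300000, u=1.868222:
  k1 = f(0.300000, 1.868222) = -0.878064
  k2 = f(0.450000, 1.736512) = -0.816161
  u ← 1.868222 + 0.3·(-0.816161) = 1.623374
x=0.600000, u=1.623374:
  k1 = f(0.600000, 1.623374) = -0.762986
  k2 = f(0.750000, 1.508926) = -0.709195
  u ← 1.623374 + 0.3·(-0.709195) = 1.410615
u(0.9) ≈ 1.4106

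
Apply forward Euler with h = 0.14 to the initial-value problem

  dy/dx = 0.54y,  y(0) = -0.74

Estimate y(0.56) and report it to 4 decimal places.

Euler: y_{n+1} = y_n + h·f(x_n, y_n).
x=0.000000, y=-0.740000: f=-0.399600 → y ← -0.740000 + 0.14·(-0.399600) = -0.795944
x=0.140000, y=-0.795944: f=-0.429810 → y ← -0.795944 + 0.14·(-0.429810) = -0.856117
x=0.280000, y=-0.856117: f=-0.462303 → y ← -0.856117 + 0.14·(-0.462303) = -0.920840
x=0.420000, y=-0.920840: f=-0.497254 → y ← -0.920840 + 0.14·(-0.497254) = -0.990455
y(0.56) ≈ -0.9905

-0.9905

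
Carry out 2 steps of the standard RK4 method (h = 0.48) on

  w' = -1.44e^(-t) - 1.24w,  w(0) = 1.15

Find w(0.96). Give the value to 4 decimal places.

-0.1213

RK4: k1 = f(t_n, w_n); k2 = f(t_n + h/2, w_n + (h/2)·k1); k3 = f(t_n + h/2, w_n + (h/2)·k2); k4 = f(t_n + h, w_n + h·k3); w_{n+1} = w_n + (h/6)·(k1 + 2k2 + 2k3 + k4).
t=0.000000, w=1.150000:
  k1 = f(0.000000, 1.150000) = -2.866000
  k2 = f(0.240000, 0.462160) = -1.705823
  k3 = f(0.240000, 0.740603) = -2.051091
  k4 = f(0.480000, 0.165476) = -1.096239
  w ← 1.150000 + (0.48/6)·(k1 + 2k2 + 2k3 + k4) = 0.231915
t=0.480000, w=0.231915:
  k1 = f(0.480000, 0.231915) = -1.178622
  k2 = f(0.720000, -0.050955) = -0.637739
  k3 = f(0.720000, 0.078857) = -0.798706
  k4 = f(0.960000, -0.151464) = -0.363550
  w ← 0.231915 + (0.48/6)·(k1 + 2k2 + 2k3 + k4) = -0.121290
w(0.96) ≈ -0.1213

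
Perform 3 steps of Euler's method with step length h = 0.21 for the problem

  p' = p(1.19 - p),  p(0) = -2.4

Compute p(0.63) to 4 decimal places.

-28.1697

Euler: p_{n+1} = p_n + h·f(s_n, p_n).
s=0.000000, p=-2.400000: f=-8.616000 → p ← -2.400000 + 0.21·(-8.616000) = -4.209360
s=0.210000, p=-4.209360: f=-22.727850 → p ← -4.209360 + 0.21·(-22.727850) = -8.982209
s=0.420000, p=-8.982209: f=-91.368898 → p ← -8.982209 + 0.21·(-91.368898) = -28.169677
p(0.63) ≈ -28.1697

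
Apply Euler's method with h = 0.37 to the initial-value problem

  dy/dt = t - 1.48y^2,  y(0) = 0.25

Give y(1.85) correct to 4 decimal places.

Euler: y_{n+1} = y_n + h·f(t_n, y_n).
t=0.000000, y=0.250000: f=-0.092500 → y ← 0.250000 + 0.37·(-0.092500) = 0.215775
t=0.370000, y=0.215775: f=0.301093 → y ← 0.215775 + 0.37·0.301093 = 0.327179
t=0.740000, y=0.327179: f=0.581571 → y ← 0.327179 + 0.37·0.581571 = 0.542361
t=1.110000, y=0.542361: f=0.674650 → y ← 0.542361 + 0.37·0.674650 = 0.791981
t=1.480000, y=0.791981: f=0.551693 → y ← 0.791981 + 0.37·0.551693 = 0.996108
y(1.85) ≈ 0.9961

0.9961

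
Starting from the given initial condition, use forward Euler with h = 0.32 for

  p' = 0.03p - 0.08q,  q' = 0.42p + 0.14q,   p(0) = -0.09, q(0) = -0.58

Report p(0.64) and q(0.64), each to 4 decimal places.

-0.0609, -0.6560

Euler on (p,q): p_{n+1} = p_n + h·p', q_{n+1} = q_n + h·q'.
0.000000: (-0.090000, -0.580000); f=(0.043700, -0.119000) → (-0.076016, -0.618080)
0.320000: (-0.076016, -0.618080); f=(0.047166, -0.118458) → (-0.060923, -0.655987)
(p(0.64), q(0.64)) ≈ (-0.0609, -0.6560)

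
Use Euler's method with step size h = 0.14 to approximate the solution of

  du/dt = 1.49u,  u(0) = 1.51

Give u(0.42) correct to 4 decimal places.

2.6658

Euler: u_{n+1} = u_n + h·f(t_n, u_n).
t=0.000000, u=1.510000: f=2.249900 → u ← 1.510000 + 0.14·2.249900 = 1.824986
t=0.140000, u=1.824986: f=2.719229 → u ← 1.824986 + 0.14·2.719229 = 2.205678
t=0.280000, u=2.205678: f=3.286460 → u ← 2.205678 + 0.14·3.286460 = 2.665783
u(0.42) ≈ 2.6658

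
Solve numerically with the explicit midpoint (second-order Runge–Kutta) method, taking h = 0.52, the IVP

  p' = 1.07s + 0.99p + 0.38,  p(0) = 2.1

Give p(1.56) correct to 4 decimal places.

12.8218

Midpoint: k1 = f(s_n, p_n); k2 = f(s_n + h/2, p_n + (h/2)·k1); p_{n+1} = p_n + h·k2.
s=0.000000, p=2.100000:
  k1 = f(0.000000, 2.100000) = 2.459000
  k2 = f(0.260000, 2.739340) = 3.370147
  p ← 2.100000 + 0.52·3.370147 = 3.852476
s=0.520000, p=3.852476:
  k1 = f(0.520000, 3.852476) = 4.750351
  k2 = f(0.780000, 5.087568) = 6.251292
  p ← 3.852476 + 0.52·6.251292 = 7.103148
s=1.040000, p=7.103148:
  k1 = f(1.040000, 7.103148) = 8.524917
  k2 = f(1.300000, 9.319626) = 10.997430
  p ← 7.103148 + 0.52·10.997430 = 12.821812
p(1.56) ≈ 12.8218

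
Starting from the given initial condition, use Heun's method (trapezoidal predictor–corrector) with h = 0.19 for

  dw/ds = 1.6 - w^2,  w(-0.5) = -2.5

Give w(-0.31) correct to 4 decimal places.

-3.8773

Heun: k1 = f(s_n, w_n); k2 = f(s_n + h, w_n + h·k1); w_{n+1} = w_n + (h/2)·(k1 + k2).
s=-0.500000, w=-2.500000:
  k1 = f(-0.500000, -2.500000) = -4.650000
  k2 = f(-0.310000, -3.383500) = -9.848072
  w ← -2.500000 + (0.19/2)·(-4.650000 + (-9.848072)) = -3.877317
w(-0.31) ≈ -3.8773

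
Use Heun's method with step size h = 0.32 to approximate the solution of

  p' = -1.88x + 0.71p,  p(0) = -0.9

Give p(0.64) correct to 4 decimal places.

Heun: k1 = f(x_n, p_n); k2 = f(x_n + h, p_n + h·k1); p_{n+1} = p_n + (h/2)·(k1 + k2).
x=0.000000, p=-0.900000:
  k1 = f(0.000000, -0.900000) = -0.639000
  k2 = f(0.320000, -1.104480) = -1.385781
  p ← -0.900000 + (0.32/2)·(-0.639000 + (-1.385781)) = -1.223965
x=0.320000, p=-1.223965:
  k1 = f(0.320000, -1.223965) = -1.470615
  k2 = f(0.640000, -1.694562) = -2.406339
  p ← -1.223965 + (0.32/2)·(-1.470615 + (-2.406339)) = -1.844278
p(0.64) ≈ -1.8443

-1.8443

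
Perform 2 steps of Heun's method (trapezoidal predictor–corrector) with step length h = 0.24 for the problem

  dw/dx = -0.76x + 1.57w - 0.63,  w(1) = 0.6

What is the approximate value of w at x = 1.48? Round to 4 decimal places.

0.1816

Heun: k1 = f(x_n, w_n); k2 = f(x_n + h, w_n + h·k1); w_{n+1} = w_n + (h/2)·(k1 + k2).
x=1.000000, w=0.600000:
  k1 = f(1.000000, 0.600000) = -0.448000
  k2 = f(1.240000, 0.492480) = -0.799206
  w ← 0.600000 + (0.24/2)·(-0.448000 + (-0.799206)) = 0.450335
x=1.240000, w=0.450335:
  k1 = f(1.240000, 0.450335) = -0.865374
  k2 = f(1.480000, 0.242646) = -1.373846
  w ← 0.450335 + (0.24/2)·(-0.865374 + (-1.373846)) = 0.181629
w(1.48) ≈ 0.1816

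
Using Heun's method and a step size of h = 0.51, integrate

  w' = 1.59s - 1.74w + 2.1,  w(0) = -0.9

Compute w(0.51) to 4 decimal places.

Heun: k1 = f(s_n, w_n); k2 = f(s_n + h, w_n + h·k1); w_{n+1} = w_n + (h/2)·(k1 + k2).
s=0.000000, w=-0.900000:
  k1 = f(0.000000, -0.900000) = 3.666000
  k2 = f(0.510000, 0.969660) = 1.223692
  w ← -0.900000 + (0.51/2)·(3.666000 + 1.223692) = 0.346871
w(0.51) ≈ 0.3469

0.3469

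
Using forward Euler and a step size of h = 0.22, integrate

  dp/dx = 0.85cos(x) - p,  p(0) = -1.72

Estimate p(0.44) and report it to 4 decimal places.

-0.7181

Euler: p_{n+1} = p_n + h·f(x_n, p_n).
x=0.000000, p=-1.720000: f=2.570000 → p ← -1.720000 + 0.22·2.570000 = -1.154600
x=0.220000, p=-1.154600: f=1.984113 → p ← -1.154600 + 0.22·1.984113 = -0.718095
p(0.44) ≈ -0.7181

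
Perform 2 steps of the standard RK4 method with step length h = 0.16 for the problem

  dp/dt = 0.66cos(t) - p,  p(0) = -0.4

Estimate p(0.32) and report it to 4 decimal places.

-0.1130

RK4: k1 = f(t_n, p_n); k2 = f(t_n + h/2, p_n + (h/2)·k1); k3 = f(t_n + h/2, p_n + (h/2)·k2); k4 = f(t_n + h, p_n + h·k3); p_{n+1} = p_n + (h/6)·(k1 + 2k2 + 2k3 + k4).
t=0.000000, p=-0.400000:
  k1 = f(0.000000, -0.400000) = 1.060000
  k2 = f(0.080000, -0.315200) = 0.973089
  k3 = f(0.080000, -0.322153) = 0.980042
  k4 = f(0.160000, -0.243193) = 0.894763
  p ← -0.400000 + (0.16/6)·(k1 + 2k2 + 2k3 + k4) = -0.243706
t=0.160000, p=-0.243706:
  k1 = f(0.160000, -0.243706) = 0.895276
  k2 = f(0.240000, -0.172084) = 0.813167
  k3 = f(0.240000, -0.178653) = 0.819736
  k4 = f(0.320000, -0.112548) = 0.739044
  p ← -0.243706 + (0.16/6)·(k1 + 2k2 + 2k3 + k4) = -0.113036
p(0.32) ≈ -0.1130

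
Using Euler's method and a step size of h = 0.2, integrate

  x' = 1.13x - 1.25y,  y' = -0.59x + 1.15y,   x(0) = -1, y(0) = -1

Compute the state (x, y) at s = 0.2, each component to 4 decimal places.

-0.9760, -1.1120

Euler on (x,y): x_{n+1} = x_n + h·x', y_{n+1} = y_n + h·y'.
0.000000: (-1.000000, -1.000000); f=(0.120000, -0.560000) → (-0.976000, -1.112000)
(x(0.2), y(0.2)) ≈ (-0.9760, -1.1120)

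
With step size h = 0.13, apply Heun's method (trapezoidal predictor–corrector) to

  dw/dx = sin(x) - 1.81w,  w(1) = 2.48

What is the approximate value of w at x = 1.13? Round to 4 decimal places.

2.0657

Heun: k1 = f(x_n, w_n); k2 = f(x_n + h, w_n + h·k1); w_{n+1} = w_n + (h/2)·(k1 + k2).
x=1.000000, w=2.480000:
  k1 = f(1.000000, 2.480000) = -3.647329
  k2 = f(1.130000, 2.005847) = -2.726171
  w ← 2.480000 + (0.13/2)·(-3.647329 + (-2.726171)) = 2.065722
w(1.13) ≈ 2.0657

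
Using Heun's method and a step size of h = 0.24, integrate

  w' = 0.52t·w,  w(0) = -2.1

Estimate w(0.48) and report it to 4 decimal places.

Heun: k1 = f(t_n, w_n); k2 = f(t_n + h, w_n + h·k1); w_{n+1} = w_n + (h/2)·(k1 + k2).
t=0.000000, w=-2.100000:
  k1 = f(0.000000, -2.100000) = 0.000000
  k2 = f(0.240000, -2.100000) = -0.262080
  w ← -2.100000 + (0.24/2)·(0.000000 + (-0.262080)) = -2.131450
t=0.240000, w=-2.131450:
  k1 = f(0.240000, -2.131450) = -0.266005
  k2 = f(0.480000, -2.195291) = -0.547945
  w ← -2.131450 + (0.24/2)·(-0.266005 + (-0.547945)) = -2.229124
w(0.48) ≈ -2.2291

-2.2291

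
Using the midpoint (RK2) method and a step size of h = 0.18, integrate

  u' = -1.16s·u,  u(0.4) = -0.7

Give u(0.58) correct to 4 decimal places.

Midpoint: k1 = f(s_n, u_n); k2 = f(s_n + h/2, u_n + (h/2)·k1); u_{n+1} = u_n + h·k2.
s=0.400000, u=-0.700000:
  k1 = f(0.400000, -0.700000) = 0.324800
  k2 = f(0.490000, -0.670768) = 0.381265
  u ← -0.700000 + 0.18·0.381265 = -0.631372
u(0.58) ≈ -0.6314

-0.6314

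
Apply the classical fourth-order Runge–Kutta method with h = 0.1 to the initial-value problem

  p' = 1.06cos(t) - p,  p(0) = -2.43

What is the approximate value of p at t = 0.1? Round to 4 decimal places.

RK4: k1 = f(t_n, p_n); k2 = f(t_n + h/2, p_n + (h/2)·k1); k3 = f(t_n + h/2, p_n + (h/2)·k2); k4 = f(t_n + h, p_n + h·k3); p_{n+1} = p_n + (h/6)·(k1 + 2k2 + 2k3 + k4).
t=0.000000, p=-2.430000:
  k1 = f(0.000000, -2.430000) = 3.490000
  k2 = f(0.050000, -2.255500) = 3.314175
  k3 = f(0.050000, -2.264291) = 3.322967
  k4 = f(0.100000, -2.097703) = 3.152408
  p ← -2.430000 + (0.1/6)·(k1 + 2k2 + 2k3 + k4) = -2.098055
p(0.1) ≈ -2.0981

-2.0981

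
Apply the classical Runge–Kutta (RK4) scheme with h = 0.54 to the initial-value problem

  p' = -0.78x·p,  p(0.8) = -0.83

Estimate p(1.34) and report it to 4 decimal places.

RK4: k1 = f(x_n, p_n); k2 = f(x_n + h/2, p_n + (h/2)·k1); k3 = f(x_n + h/2, p_n + (h/2)·k2); k4 = f(x_n + h, p_n + h·k3); p_{n+1} = p_n + (h/6)·(k1 + 2k2 + 2k3 + k4).
x=0.800000, p=-0.830000:
  k1 = f(0.800000, -0.830000) = 0.517920
  k2 = f(1.070000, -0.690162) = 0.576009
  k3 = f(1.070000, -0.674478) = 0.562919
  k4 = f(1.340000, -0.526024) = 0.549800
  p ← -0.830000 + (0.54/6)·(k1 + 2k2 + 2k3 + k4) = -0.528898
p(1.34) ≈ -0.5289

-0.5289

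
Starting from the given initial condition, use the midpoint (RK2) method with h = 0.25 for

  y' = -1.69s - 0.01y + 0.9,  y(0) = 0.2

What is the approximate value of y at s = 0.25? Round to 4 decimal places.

0.3714

Midpoint: k1 = f(s_n, y_n); k2 = f(s_n + h/2, y_n + (h/2)·k1); y_{n+1} = y_n + h·k2.
s=0.000000, y=0.200000:
  k1 = f(0.000000, 0.200000) = 0.898000
  k2 = f(0.125000, 0.312250) = 0.685628
  y ← 0.200000 + 0.25·0.685628 = 0.371407
y(0.25) ≈ 0.3714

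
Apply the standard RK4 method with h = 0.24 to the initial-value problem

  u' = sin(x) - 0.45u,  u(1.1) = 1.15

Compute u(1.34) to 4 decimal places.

RK4: k1 = f(x_n, u_n); k2 = f(x_n + h/2, u_n + (h/2)·k1); k3 = f(x_n + h/2, u_n + (h/2)·k2); k4 = f(x_n + h, u_n + h·k3); u_{n+1} = u_n + (h/6)·(k1 + 2k2 + 2k3 + k4).
x=1.100000, u=1.150000:
  k1 = f(1.100000, 1.150000) = 0.373707
  k2 = f(1.220000, 1.194845) = 0.401419
  k3 = f(1.220000, 1.198170) = 0.399923
  k4 = f(1.340000, 1.245981) = 0.412793
  u ← 1.150000 + (0.24/6)·(k1 + 2k2 + 2k3 + k4) = 1.245567
u(1.34) ≈ 1.2456

1.2456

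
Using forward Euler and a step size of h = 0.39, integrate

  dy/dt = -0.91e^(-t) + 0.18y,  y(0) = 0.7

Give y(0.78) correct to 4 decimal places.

0.1816

Euler: y_{n+1} = y_n + h·f(t_n, y_n).
t=0.000000, y=0.700000: f=-0.784000 → y ← 0.700000 + 0.39·(-0.784000) = 0.394240
t=0.390000, y=0.394240: f=-0.545159 → y ← 0.394240 + 0.39·(-0.545159) = 0.181628
y(0.78) ≈ 0.1816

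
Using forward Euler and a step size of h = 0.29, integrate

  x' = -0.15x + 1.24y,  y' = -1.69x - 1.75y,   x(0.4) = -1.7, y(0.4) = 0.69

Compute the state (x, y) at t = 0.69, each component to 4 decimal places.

-1.3779, 1.1730

Euler on (x,y): x_{n+1} = x_n + h·x', y_{n+1} = y_n + h·y'.
0.400000: (-1.700000, 0.690000); f=(1.110600, 1.665500) → (-1.377926, 1.172995)
(x(0.69), y(0.69)) ≈ (-1.3779, 1.1730)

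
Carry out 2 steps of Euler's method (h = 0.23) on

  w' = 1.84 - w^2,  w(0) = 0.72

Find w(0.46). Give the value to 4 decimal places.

Euler: w_{n+1} = w_n + h·f(x_n, w_n).
x=0.000000, w=0.720000: f=1.321600 → w ← 0.720000 + 0.23·1.321600 = 1.023968
x=0.230000, w=1.023968: f=0.791490 → w ← 1.023968 + 0.23·0.791490 = 1.206011
w(0.46) ≈ 1.2060

1.2060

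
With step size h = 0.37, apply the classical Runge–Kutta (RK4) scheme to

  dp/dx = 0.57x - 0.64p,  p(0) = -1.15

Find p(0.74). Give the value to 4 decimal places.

-0.5821

RK4: k1 = f(x_n, p_n); k2 = f(x_n + h/2, p_n + (h/2)·k1); k3 = f(x_n + h/2, p_n + (h/2)·k2); k4 = f(x_n + h, p_n + h·k3); p_{n+1} = p_n + (h/6)·(k1 + 2k2 + 2k3 + k4).
x=0.000000, p=-1.150000:
  k1 = f(0.000000, -1.150000) = 0.736000
  k2 = f(0.185000, -1.013840) = 0.754308
  k3 = f(0.185000, -1.010453) = 0.752140
  k4 = f(0.370000, -0.871708) = 0.768793
  p ← -1.150000 + (0.37/6)·(k1 + 2k2 + 2k3 + k4) = -0.871409
x=0.370000, p=-0.871409:
  k1 = f(0.370000, -0.871409) = 0.768602
  k2 = f(0.555000, -0.729218) = 0.783049
  k3 = f(0.555000, -0.726545) = 0.781339
  k4 = f(0.740000, -0.582314) = 0.794481
  p ← -0.871409 + (0.37/6)·(k1 + 2k2 + 2k3 + k4) = -0.582078
p(0.74) ≈ -0.5821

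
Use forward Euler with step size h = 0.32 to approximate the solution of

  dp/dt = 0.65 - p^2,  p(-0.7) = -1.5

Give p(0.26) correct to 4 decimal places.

-5.9654

Euler: p_{n+1} = p_n + h·f(t_n, p_n).
t=-0.700000, p=-1.500000: f=-1.600000 → p ← -1.500000 + 0.32·(-1.600000) = -2.012000
t=-0.380000, p=-2.012000: f=-3.398144 → p ← -2.012000 + 0.32·(-3.398144) = -3.099406
t=-0.060000, p=-3.099406: f=-8.956318 → p ← -3.099406 + 0.32·(-8.956318) = -5.965428
p(0.26) ≈ -5.9654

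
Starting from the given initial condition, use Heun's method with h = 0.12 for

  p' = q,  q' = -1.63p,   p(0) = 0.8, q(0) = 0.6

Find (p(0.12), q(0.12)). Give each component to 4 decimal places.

0.8626, 0.4365

Heun on (p,q): k1 = f(s_n, state_n); k2 = f(s_n + h, state_n + h·k1); state_{n+1} = state_n + (h/2)·(k1 + k2).
0.000000: (0.800000, 0.600000)
  k1 = (0.600000, -1.304000)
  predictor → (0.872000, 0.443520)
  k2 = (0.443520, -1.421360)
  → (0.862611, 0.436478)
(p(0.12), q(0.12)) ≈ (0.8626, 0.4365)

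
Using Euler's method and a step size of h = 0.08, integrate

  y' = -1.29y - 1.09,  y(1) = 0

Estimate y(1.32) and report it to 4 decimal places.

-0.2984

Euler: y_{n+1} = y_n + h·f(s_n, y_n).
s=1.000000, y=0.000000: f=-1.090000 → y ← 0.000000 + 0.08·(-1.090000) = -0.087200
s=1.080000, y=-0.087200: f=-0.977512 → y ← -0.087200 + 0.08·(-0.977512) = -0.165401
s=1.160000, y=-0.165401: f=-0.876633 → y ← -0.165401 + 0.08·(-0.876633) = -0.235532
s=1.240000, y=-0.235532: f=-0.786164 → y ← -0.235532 + 0.08·(-0.786164) = -0.298425
y(1.32) ≈ -0.2984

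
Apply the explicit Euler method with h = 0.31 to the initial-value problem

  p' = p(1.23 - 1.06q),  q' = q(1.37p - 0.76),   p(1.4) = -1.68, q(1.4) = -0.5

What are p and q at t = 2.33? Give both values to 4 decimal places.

-4.9741, -0.0066

Euler on (p,q): p_{n+1} = p_n + h·p', q_{n+1} = q_n + h·q'.
1.400000: (-1.680000, -0.500000); f=(-2.956800, 1.530800) → (-2.596608, -0.025452)
1.710000: (-2.596608, -0.025452); f=(-3.263882, 0.109885) → (-3.608411, 0.008612)
2.020000: (-3.608411, 0.008612); f=(-4.405404, -0.049121) → (-4.974087, -0.006615)
(p(2.33), q(2.33)) ≈ (-4.9741, -0.0066)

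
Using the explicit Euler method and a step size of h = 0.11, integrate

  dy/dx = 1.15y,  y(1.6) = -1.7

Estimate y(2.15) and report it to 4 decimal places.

Euler: y_{n+1} = y_n + h·f(x_n, y_n).
x=1.600000, y=-1.700000: f=-1.955000 → y ← -1.700000 + 0.11·(-1.955000) = -1.915050
x=1.710000, y=-1.915050: f=-2.202307 → y ← -1.915050 + 0.11·(-2.202307) = -2.157304
x=1.820000, y=-2.157304: f=-2.480899 → y ← -2.157304 + 0.11·(-2.480899) = -2.430203
x=1.930000, y=-2.430203: f=-2.794733 → y ← -2.430203 + 0.11·(-2.794733) = -2.737623
x=2.040000, y=-2.737623: f=-3.148267 → y ← -2.737623 + 0.11·(-3.148267) = -3.083933
y(2.15) ≈ -3.0839

-3.0839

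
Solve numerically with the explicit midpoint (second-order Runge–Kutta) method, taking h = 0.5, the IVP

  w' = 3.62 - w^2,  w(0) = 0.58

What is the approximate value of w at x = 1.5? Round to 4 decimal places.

1.6506

Midpoint: k1 = f(x_n, w_n); k2 = f(x_n + h/2, w_n + (h/2)·k1); w_{n+1} = w_n + h·k2.
x=0.000000, w=0.580000:
  k1 = f(0.000000, 0.580000) = 3.283600
  k2 = f(0.250000, 1.400900) = 1.657479
  w ← 0.580000 + 0.5·1.657479 = 1.408740
x=0.500000, w=1.408740:
  k1 = f(0.500000, 1.408740) = 1.635453
  k2 = f(0.750000, 1.817603) = 0.316320
  w ← 1.408740 + 0.5·0.316320 = 1.566900
x=1.000000, w=1.566900:
  k1 = f(1.000000, 1.566900) = 1.164825
  k2 = f(1.250000, 1.858106) = 0.167442
  w ← 1.566900 + 0.5·0.167442 = 1.650621
w(1.5) ≈ 1.6506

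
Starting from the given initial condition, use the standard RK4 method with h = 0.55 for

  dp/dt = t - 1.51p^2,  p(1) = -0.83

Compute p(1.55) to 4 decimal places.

-0.6395

RK4: k1 = f(t_n, p_n); k2 = f(t_n + h/2, p_n + (h/2)·k1); k3 = f(t_n + h/2, p_n + (h/2)·k2); k4 = f(t_n + h, p_n + h·k3); p_{n+1} = p_n + (h/6)·(k1 + 2k2 + 2k3 + k4).
t=1.000000, p=-0.830000:
  k1 = f(1.000000, -0.830000) = -0.040239
  k2 = f(1.275000, -0.841066) = 0.206839
  k3 = f(1.275000, -0.773119) = 0.372453
  k4 = f(1.550000, -0.625151) = 0.959871
  p ← -0.830000 + (0.55/6)·(k1 + 2k2 + 2k3 + k4) = -0.639497
p(1.55) ≈ -0.6395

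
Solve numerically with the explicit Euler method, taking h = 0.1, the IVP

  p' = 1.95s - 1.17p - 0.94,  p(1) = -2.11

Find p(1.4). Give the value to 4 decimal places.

Euler: p_{n+1} = p_n + h·f(s_n, p_n).
s=1.000000, p=-2.110000: f=3.478700 → p ← -2.110000 + 0.1·3.478700 = -1.762130
s=1.100000, p=-1.762130: f=3.266692 → p ← -1.762130 + 0.1·3.266692 = -1.435461
s=1.200000, p=-1.435461: f=3.079489 → p ← -1.435461 + 0.1·3.079489 = -1.127512
s=1.300000, p=-1.127512: f=2.914189 → p ← -1.127512 + 0.1·2.914189 = -0.836093
p(1.4) ≈ -0.8361

-0.8361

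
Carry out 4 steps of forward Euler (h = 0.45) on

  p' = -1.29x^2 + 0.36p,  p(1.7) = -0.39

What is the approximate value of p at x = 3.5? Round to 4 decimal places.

Euler: p_{n+1} = p_n + h·f(x_n, p_n).
x=1.700000, p=-0.390000: f=-3.868500 → p ← -0.390000 + 0.45·(-3.868500) = -2.130825
x=2.150000, p=-2.130825: f=-6.730122 → p ← -2.130825 + 0.45·(-6.730122) = -5.159380
x=2.600000, p=-5.159380: f=-10.577777 → p ← -5.159380 + 0.45·(-10.577777) = -9.919379
x=3.050000, p=-9.919379: f=-15.571202 → p ← -9.919379 + 0.45·(-15.571202) = -16.926420
p(3.5) ≈ -16.9264

-16.9264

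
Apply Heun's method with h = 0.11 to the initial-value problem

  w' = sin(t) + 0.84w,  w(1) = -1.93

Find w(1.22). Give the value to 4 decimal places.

-2.1062

Heun: k1 = f(t_n, w_n); k2 = f(t_n + h, w_n + h·k1); w_{n+1} = w_n + (h/2)·(k1 + k2).
t=1.000000, w=-1.930000:
  k1 = f(1.000000, -1.930000) = -0.779729
  k2 = f(1.110000, -2.015770) = -0.797548
  w ← -1.930000 + (0.11/2)·(-0.779729 + (-0.797548)) = -2.016750
t=1.110000, w=-2.016750:
  k1 = f(1.110000, -2.016750) = -0.798372
  k2 = f(1.220000, -2.104571) = -0.828740
  w ← -2.016750 + (0.11/2)·(-0.798372 + (-0.828740)) = -2.106241
w(1.22) ≈ -2.1062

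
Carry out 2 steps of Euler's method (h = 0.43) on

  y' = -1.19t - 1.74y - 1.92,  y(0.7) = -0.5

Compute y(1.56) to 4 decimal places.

-1.7336

Euler: y_{n+1} = y_n + h·f(t_n, y_n).
t=0.700000, y=-0.500000: f=-1.883000 → y ← -0.500000 + 0.43·(-1.883000) = -1.309690
t=1.130000, y=-1.309690: f=-0.985839 → y ← -1.309690 + 0.43·(-0.985839) = -1.733601
y(1.56) ≈ -1.7336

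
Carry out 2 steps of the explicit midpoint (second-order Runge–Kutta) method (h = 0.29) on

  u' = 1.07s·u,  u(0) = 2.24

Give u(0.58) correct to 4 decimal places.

Midpoint: k1 = f(s_n, u_n); k2 = f(s_n + h/2, u_n + (h/2)·k1); u_{n+1} = u_n + h·k2.
s=0.000000, u=2.240000:
  k1 = f(0.000000, 2.240000) = 0.000000
  k2 = f(0.145000, 2.240000) = 0.347536
  u ← 2.240000 + 0.29·0.347536 = 2.340785
s=0.290000, u=2.340785:
  k1 = f(0.290000, 2.340785) = 0.726346
  k2 = f(0.435000, 2.446106) = 1.138540
  u ← 2.340785 + 0.29·1.138540 = 2.670962
u(0.58) ≈ 2.6710

2.6710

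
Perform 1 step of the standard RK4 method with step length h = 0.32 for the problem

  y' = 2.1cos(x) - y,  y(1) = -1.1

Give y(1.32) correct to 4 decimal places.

RK4: k1 = f(x_n, y_n); k2 = f(x_n + h/2, y_n + (h/2)·k1); k3 = f(x_n + h/2, y_n + (h/2)·k2); k4 = f(x_n + h, y_n + h·k3); y_{n+1} = y_n + (h/6)·(k1 + 2k2 + 2k3 + k4).
x=1.000000, y=-1.100000:
  k1 = f(1.000000, -1.100000) = 2.234635
  k2 = f(1.160000, -0.742458) = 1.581071
  k3 = f(1.160000, -0.847029) = 1.685642
  k4 = f(1.320000, -0.560595) = 1.081763
  y ← -1.100000 + (0.32/6)·(k1 + 2k2 + 2k3 + k4) = -0.574676
y(1.32) ≈ -0.5747

-0.5747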